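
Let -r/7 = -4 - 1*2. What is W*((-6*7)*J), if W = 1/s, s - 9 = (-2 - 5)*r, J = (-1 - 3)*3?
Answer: -168/95 ≈ -1.7684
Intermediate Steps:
J = -12 (J = -4*3 = -12)
r = 42 (r = -7*(-4 - 1*2) = -7*(-4 - 2) = -7*(-6) = 42)
s = -285 (s = 9 + (-2 - 5)*42 = 9 - 7*42 = 9 - 294 = -285)
W = -1/285 (W = 1/(-285) = -1/285 ≈ -0.0035088)
W*((-6*7)*J) = -(-6*7)*(-12)/285 = -(-14)*(-12)/95 = -1/285*504 = -168/95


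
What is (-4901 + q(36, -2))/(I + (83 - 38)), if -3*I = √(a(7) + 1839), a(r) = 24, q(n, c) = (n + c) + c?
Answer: -24345/202 - 1623*√23/202 ≈ -159.05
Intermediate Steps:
q(n, c) = n + 2*c (q(n, c) = (c + n) + c = n + 2*c)
I = -3*√23 (I = -√(24 + 1839)/3 = -3*√23 ≈ -14.387)
(-4901 + q(36, -2))/(I + (83 - 38)) = (-4901 + (36 + 2*(-2)))/(-3*√23 + (83 - 38)) = (-4901 + (36 - 4))/(-3*√23 + 45) = (-4901 + 32)/(45 - 3*√23) = -4869/(45 - 3*√23)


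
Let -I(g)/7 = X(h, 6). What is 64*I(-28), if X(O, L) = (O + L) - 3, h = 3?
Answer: -2688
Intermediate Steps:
X(O, L) = -3 + L + O (X(O, L) = (L + O) - 3 = -3 + L + O)
I(g) = -42 (I(g) = -7*(-3 + 6 + 3) = -7*6 = -42)
64*I(-28) = 64*(-42) = -2688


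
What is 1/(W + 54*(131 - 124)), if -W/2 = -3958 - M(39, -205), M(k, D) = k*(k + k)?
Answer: 1/14378 ≈ 6.9551e-5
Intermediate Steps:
M(k, D) = 2*k**2 (M(k, D) = k*(2*k) = 2*k**2)
W = 14000 (W = -2*(-3958 - 2*39**2) = -2*(-3958 - 2*1521) = -2*(-3958 - 1*3042) = -2*(-3958 - 3042) = -2*(-7000) = 14000)
1/(W + 54*(131 - 124)) = 1/(14000 + 54*(131 - 124)) = 1/(14000 + 54*7) = 1/(14000 + 378) = 1/14378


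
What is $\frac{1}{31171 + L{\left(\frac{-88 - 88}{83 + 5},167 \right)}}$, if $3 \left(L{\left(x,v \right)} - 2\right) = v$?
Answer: $\frac{3}{93686} \approx 3.2022 \cdot 10^{-5}$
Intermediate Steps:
$L{\left(x,v \right)} = 2 + \frac{v}{3}$
$\frac{1}{31171 + L{\left(\frac{-88 - 88}{83 + 5},167 \right)}} = \frac{1}{31171 + \left(2 + \frac{1}{3} \cdot 167\right)} = \frac{1}{31171 + \left(2 + \frac{167}{3}\right)} = \frac{1}{31171 + \frac{173}{3}} = \frac{1}{\frac{93686}{3}} = \frac{3}{93686}$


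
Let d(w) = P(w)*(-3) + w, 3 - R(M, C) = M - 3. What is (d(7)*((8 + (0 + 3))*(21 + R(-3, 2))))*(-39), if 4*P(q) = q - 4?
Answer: -122265/2 ≈ -61133.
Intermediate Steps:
R(M, C) = 6 - M (R(M, C) = 3 - (M - 3) = 3 - (-3 + M) = 3 + (3 - M) = 6 - M)
P(q) = -1 + q/4 (P(q) = (q - 4)/4 = (-4 + q)/4 = -1 + q/4)
d(w) = 3 + w/4 (d(w) = (-1 + w/4)*(-3) + w = (3 - 3*w/4) + w = 3 + w/4)
(d(7)*((8 + (0 + 3))*(21 + R(-3, 2))))*(-39) = ((3 + (¼)*7)*((8 + (0 + 3))*(21 + (6 - 1*(-3)))))*(-39) = ((3 + 7/4)*((8 + 3)*(21 + (6 + 3))))*(-39) = (19*(11*(21 + 9))/4)*(-39) = (19*(11*30)/4)*(-39) = ((19/4)*330)*(-39) = (3135/2)*(-39) = -122265/2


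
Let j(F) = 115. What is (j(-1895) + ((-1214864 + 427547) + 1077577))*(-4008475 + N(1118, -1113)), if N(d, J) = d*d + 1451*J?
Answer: -1269959127750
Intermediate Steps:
N(d, J) = d² + 1451*J
(j(-1895) + ((-1214864 + 427547) + 1077577))*(-4008475 + N(1118, -1113)) = (115 + ((-1214864 + 427547) + 1077577))*(-4008475 + (1118² + 1451*(-1113))) = (115 + (-787317 + 1077577))*(-4008475 + (1249924 - 1614963)) = (115 + 290260)*(-4008475 - 365039) = 290375*(-4373514) = -1269959127750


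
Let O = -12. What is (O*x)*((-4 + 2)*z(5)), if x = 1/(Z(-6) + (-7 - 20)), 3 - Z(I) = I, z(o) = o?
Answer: -20/3 ≈ -6.6667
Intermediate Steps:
Z(I) = 3 - I
x = -1/18 (x = 1/((3 - 1*(-6)) + (-7 - 20)) = 1/((3 + 6) - 27) = 1/(9 - 27) = 1/(-18) = -1/18 ≈ -0.055556)
(O*x)*((-4 + 2)*z(5)) = (-12*(-1/18))*((-4 + 2)*5) = 2*(-2*5)/3 = (⅔)*(-10) = -20/3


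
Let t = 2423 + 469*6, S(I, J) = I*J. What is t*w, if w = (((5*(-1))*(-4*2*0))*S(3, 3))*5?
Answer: 0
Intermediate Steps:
w = 0 (w = (((5*(-1))*(-4*2*0))*(3*3))*5 = (-(-40)*0*9)*5 = (-5*0*9)*5 = (0*9)*5 = 0*5 = 0)
t = 5237 (t = 2423 + 2814 = 5237)
t*w = 5237*0 = 0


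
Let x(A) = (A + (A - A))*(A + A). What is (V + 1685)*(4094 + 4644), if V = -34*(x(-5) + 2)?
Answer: -725254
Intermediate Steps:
x(A) = 2*A² (x(A) = (A + 0)*(2*A) = A*(2*A) = 2*A²)
V = -1768 (V = -34*(2*(-5)² + 2) = -34*(2*25 + 2) = -34*(50 + 2) = -34*52 = -1768)
(V + 1685)*(4094 + 4644) = (-1768 + 1685)*(4094 + 4644) = -83*8738 = -725254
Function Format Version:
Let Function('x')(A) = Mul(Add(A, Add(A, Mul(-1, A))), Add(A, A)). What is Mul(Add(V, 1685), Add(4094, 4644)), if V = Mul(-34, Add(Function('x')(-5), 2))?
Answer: -725254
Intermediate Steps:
Function('x')(A) = Mul(2, Pow(A, 2)) (Function('x')(A) = Mul(Add(A, 0), Mul(2, A)) = Mul(A, Mul(2, A)) = Mul(2, Pow(A, 2)))
V = -1768 (V = Mul(-34, Add(Mul(2, Pow(-5, 2)), 2)) = Mul(-34, Add(Mul(2, 25), 2)) = Mul(-34, Add(50, 2)) = Mul(-34, 52) = -1768)
Mul(Add(V, 1685), Add(4094, 4644)) = Mul(Add(-1768, 1685), Add(4094, 4644)) = Mul(-83, 8738) = -725254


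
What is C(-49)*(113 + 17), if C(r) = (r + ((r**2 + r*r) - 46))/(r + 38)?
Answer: -611910/11 ≈ -55628.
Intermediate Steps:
C(r) = (-46 + r + 2*r**2)/(38 + r) (C(r) = (r + ((r**2 + r**2) - 46))/(38 + r) = (r + (2*r**2 - 46))/(38 + r) = (r + (-46 + 2*r**2))/(38 + r) = (-46 + r + 2*r**2)/(38 + r))
C(-49)*(113 + 17) = ((-46 - 49 + 2*(-49)**2)/(38 - 49))*(113 + 17) = ((-46 - 49 + 2*2401)/(-11))*130 = -(-46 - 49 + 4802)/11*130 = -1/11*4707*130 = -4707/11*130 = -611910/11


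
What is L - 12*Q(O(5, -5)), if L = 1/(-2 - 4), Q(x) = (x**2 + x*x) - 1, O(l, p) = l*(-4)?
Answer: -57529/6 ≈ -9588.2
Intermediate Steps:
O(l, p) = -4*l
Q(x) = -1 + 2*x**2 (Q(x) = (x**2 + x**2) - 1 = 2*x**2 - 1 = -1 + 2*x**2)
L = -1/6 (L = 1/(-6) = -1/6 ≈ -0.16667)
L - 12*Q(O(5, -5)) = -1/6 - 12*(-1 + 2*(-4*5)**2) = -1/6 - 12*(-1 + 2*(-20)**2) = -1/6 - 12*(-1 + 2*400) = -1/6 - 12*(-1 + 800) = -1/6 - 12*799 = -1/6 - 9588 = -57529/6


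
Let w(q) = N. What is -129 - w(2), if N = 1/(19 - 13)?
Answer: -775/6 ≈ -129.17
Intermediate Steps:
N = ⅙ (N = 1/6 = ⅙ ≈ 0.16667)
w(q) = ⅙
-129 - w(2) = -129 - 1*⅙ = -129 - ⅙ = -775/6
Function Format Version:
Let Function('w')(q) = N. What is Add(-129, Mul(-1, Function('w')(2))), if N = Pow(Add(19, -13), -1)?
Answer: Rational(-775, 6) ≈ -129.17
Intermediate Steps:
N = Rational(1, 6) (N = Pow(6, -1) = Rational(1, 6) ≈ 0.16667)
Function('w')(q) = Rational(1, 6)
Add(-129, Mul(-1, Function('w')(2))) = Add(-129, Mul(-1, Rational(1, 6))) = Add(-129, Rational(-1, 6)) = Rational(-775, 6)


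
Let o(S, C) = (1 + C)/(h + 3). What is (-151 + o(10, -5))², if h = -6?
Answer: 201601/9 ≈ 22400.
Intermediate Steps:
o(S, C) = -⅓ - C/3 (o(S, C) = (1 + C)/(-6 + 3) = (1 + C)/(-3) = (1 + C)*(-⅓) = -⅓ - C/3)
(-151 + o(10, -5))² = (-151 + (-⅓ - ⅓*(-5)))² = (-151 + (-⅓ + 5/3))² = (-151 + 4/3)² = (-449/3)² = 201601/9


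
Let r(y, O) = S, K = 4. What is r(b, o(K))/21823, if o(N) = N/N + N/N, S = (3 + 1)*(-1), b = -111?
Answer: -4/21823 ≈ -0.00018329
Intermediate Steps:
S = -4 (S = 4*(-1) = -4)
o(N) = 2 (o(N) = 1 + 1 = 2)
r(y, O) = -4
r(b, o(K))/21823 = -4/21823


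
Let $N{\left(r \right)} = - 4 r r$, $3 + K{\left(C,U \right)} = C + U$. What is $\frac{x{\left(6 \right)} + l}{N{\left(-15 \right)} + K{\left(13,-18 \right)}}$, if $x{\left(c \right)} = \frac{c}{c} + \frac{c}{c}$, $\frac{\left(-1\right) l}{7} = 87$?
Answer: $\frac{607}{908} \approx 0.6685$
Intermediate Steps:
$K{\left(C,U \right)} = -3 + C + U$ ($K{\left(C,U \right)} = -3 + \left(C + U\right) = -3 + C + U$)
$l = -609$ ($l = \left(-7\right) 87 = -609$)
$N{\left(r \right)} = - 4 r^{2}$
$x{\left(c \right)} = 2$ ($x{\left(c \right)} = 1 + 1 = 2$)
$\frac{x{\left(6 \right)} + l}{N{\left(-15 \right)} + K{\left(13,-18 \right)}} = \frac{2 - 609}{- 4 \left(-15\right)^{2} - 8} = - \frac{607}{\left(-4\right) 225 - 8} = - \frac{607}{-900 - 8} = - \frac{607}{-908} = \left(-607\right) \left(- \frac{1}{908}\right) = \frac{607}{908}$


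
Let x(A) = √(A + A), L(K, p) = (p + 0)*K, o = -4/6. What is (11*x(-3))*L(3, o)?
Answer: -22*I*√6 ≈ -53.889*I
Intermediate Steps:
o = -⅔ (o = -4*⅙ = -⅔ ≈ -0.66667)
L(K, p) = K*p (L(K, p) = p*K = K*p)
x(A) = √2*√A (x(A) = √(2*A) = √2*√A)
(11*x(-3))*L(3, o) = (11*(√2*√(-3)))*(3*(-⅔)) = (11*(√2*(I*√3)))*(-2) = (11*(I*√6))*(-2) = (11*I*√6)*(-2) = -22*I*√6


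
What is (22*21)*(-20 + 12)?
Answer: -3696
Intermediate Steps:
(22*21)*(-20 + 12) = 462*(-8) = -3696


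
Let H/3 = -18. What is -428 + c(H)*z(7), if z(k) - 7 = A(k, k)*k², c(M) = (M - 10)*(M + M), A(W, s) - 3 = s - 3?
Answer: 2418772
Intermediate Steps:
H = -54 (H = 3*(-18) = -54)
A(W, s) = s (A(W, s) = 3 + (s - 3) = 3 + (-3 + s) = s)
c(M) = 2*M*(-10 + M) (c(M) = (-10 + M)*(2*M) = 2*M*(-10 + M))
z(k) = 7 + k³ (z(k) = 7 + k*k² = 7 + k³)
-428 + c(H)*z(7) = -428 + (2*(-54)*(-10 - 54))*(7 + 7³) = -428 + (2*(-54)*(-64))*(7 + 343) = -428 + 6912*350 = -428 + 2419200 = 2418772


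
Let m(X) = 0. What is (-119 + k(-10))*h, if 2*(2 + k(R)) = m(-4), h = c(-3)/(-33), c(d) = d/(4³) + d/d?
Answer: 671/192 ≈ 3.4948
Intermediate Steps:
c(d) = 1 + d/64 (c(d) = d/64 + 1 = 1 + d/64)
h = -61/2112 (h = (1 + (1/64)*(-3))/(-33) = (1 - 3/64)*(-1/33) = (61/64)*(-1/33) = -61/2112 ≈ -0.028883)
k(R) = -2 (k(R) = -2 + (½)*0 = -2 + 0 = -2)
(-119 + k(-10))*h = (-119 - 2)*(-61/2112) = -121*(-61/2112) = 671/192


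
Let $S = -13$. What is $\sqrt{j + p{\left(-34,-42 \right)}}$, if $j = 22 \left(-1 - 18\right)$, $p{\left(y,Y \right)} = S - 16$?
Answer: $i \sqrt{447} \approx 21.142 i$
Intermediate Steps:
$p{\left(y,Y \right)} = -29$ ($p{\left(y,Y \right)} = -13 - 16 = -29$)
$j = -418$ ($j = 22 \left(-19\right) = -418$)
$\sqrt{j + p{\left(-34,-42 \right)}} = \sqrt{-418 - 29} = \sqrt{-447} = i \sqrt{447}$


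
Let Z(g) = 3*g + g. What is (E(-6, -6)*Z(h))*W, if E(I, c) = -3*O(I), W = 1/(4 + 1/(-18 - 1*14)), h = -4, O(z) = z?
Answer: -9216/127 ≈ -72.567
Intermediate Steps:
Z(g) = 4*g
W = 32/127 (W = 1/(4 + 1/(-18 - 14)) = 1/(4 + 1/(-32)) = 1/(4 - 1/32) = 1/(127/32) = 32/127 ≈ 0.25197)
E(I, c) = -3*I
(E(-6, -6)*Z(h))*W = ((-3*(-6))*(4*(-4)))*(32/127) = (18*(-16))*(32/127) = -288*32/127 = -9216/127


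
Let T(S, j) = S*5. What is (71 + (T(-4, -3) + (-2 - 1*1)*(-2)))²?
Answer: 3249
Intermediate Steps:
T(S, j) = 5*S
(71 + (T(-4, -3) + (-2 - 1*1)*(-2)))² = (71 + (5*(-4) + (-2 - 1*1)*(-2)))² = (71 + (-20 + (-2 - 1)*(-2)))² = (71 + (-20 - 3*(-2)))² = (71 + (-20 + 6))² = (71 - 14)² = 57² = 3249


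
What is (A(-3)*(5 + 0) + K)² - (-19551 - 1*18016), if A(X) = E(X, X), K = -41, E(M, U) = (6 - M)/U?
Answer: 40703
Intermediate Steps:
E(M, U) = (6 - M)/U
A(X) = (6 - X)/X
(A(-3)*(5 + 0) + K)² - (-19551 - 1*18016) = (((6 - 1*(-3))/(-3))*(5 + 0) - 41)² - (-19551 - 1*18016) = (-(6 + 3)/3*5 - 41)² - (-19551 - 18016) = (-⅓*9*5 - 41)² - 1*(-37567) = (-3*5 - 41)² + 37567 = (-15 - 41)² + 37567 = (-56)² + 37567 = 3136 + 37567 = 40703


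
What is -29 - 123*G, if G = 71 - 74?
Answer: 340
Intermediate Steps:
G = -3
-29 - 123*G = -29 - 123*(-3) = -29 + 369 = 340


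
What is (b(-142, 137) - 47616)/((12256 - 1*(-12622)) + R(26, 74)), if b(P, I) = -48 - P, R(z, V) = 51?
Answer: -47522/24929 ≈ -1.9063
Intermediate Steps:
(b(-142, 137) - 47616)/((12256 - 1*(-12622)) + R(26, 74)) = ((-48 - 1*(-142)) - 47616)/((12256 - 1*(-12622)) + 51) = ((-48 + 142) - 47616)/((12256 + 12622) + 51) = (94 - 47616)/(24878 + 51) = -47522/24929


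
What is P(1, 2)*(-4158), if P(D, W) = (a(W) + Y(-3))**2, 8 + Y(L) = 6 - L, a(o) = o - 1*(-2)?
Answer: -103950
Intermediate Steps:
a(o) = 2 + o (a(o) = o + 2 = 2 + o)
Y(L) = -2 - L (Y(L) = -8 + (6 - L) = -2 - L)
P(D, W) = (3 + W)**2 (P(D, W) = ((2 + W) + (-2 - 1*(-3)))**2 = ((2 + W) + (-2 + 3))**2 = ((2 + W) + 1)**2 = (3 + W)**2)
P(1, 2)*(-4158) = (3 + 2)**2*(-4158) = 5**2*(-4158) = 25*(-4158) = -103950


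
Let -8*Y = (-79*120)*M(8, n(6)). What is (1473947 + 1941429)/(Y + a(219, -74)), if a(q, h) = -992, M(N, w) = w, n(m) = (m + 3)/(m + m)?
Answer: -13661504/413 ≈ -33079.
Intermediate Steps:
n(m) = (3 + m)/(2*m) (n(m) = (3 + m)/((2*m)) = (3 + m)*(1/(2*m)) = (3 + m)/(2*m))
Y = 3555/4 (Y = -(-79*120)*(½)*(3 + 6)/6/8 = -(-1185)*(½)*(⅙)*9 = -(-1185)*3/4 = -⅛*(-7110) = 3555/4 ≈ 888.75)
(1473947 + 1941429)/(Y + a(219, -74)) = (1473947 + 1941429)/(3555/4 - 992) = 3415376/(-413/4) = 3415376*(-4/413) = -13661504/413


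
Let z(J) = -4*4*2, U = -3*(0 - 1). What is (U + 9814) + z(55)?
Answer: 9785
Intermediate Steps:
U = 3 (U = -3*(-1) = 3)
z(J) = -32 (z(J) = -16*2 = -32)
(U + 9814) + z(55) = (3 + 9814) - 32 = 9817 - 32 = 9785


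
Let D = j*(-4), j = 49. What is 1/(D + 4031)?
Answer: 1/3835 ≈ 0.00026076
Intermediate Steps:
D = -196 (D = 49*(-4) = -196)
1/(D + 4031) = 1/(-196 + 4031) = 1/3835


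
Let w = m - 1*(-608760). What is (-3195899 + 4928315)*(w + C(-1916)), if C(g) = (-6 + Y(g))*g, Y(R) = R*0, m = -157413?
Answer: 801836618688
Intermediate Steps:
Y(R) = 0
C(g) = -6*g (C(g) = (-6 + 0)*g = -6*g)
w = 451347 (w = -157413 - 1*(-608760) = -157413 + 608760 = 451347)
(-3195899 + 4928315)*(w + C(-1916)) = (-3195899 + 4928315)*(451347 - 6*(-1916)) = 1732416*(451347 + 11496) = 1732416*462843 = 801836618688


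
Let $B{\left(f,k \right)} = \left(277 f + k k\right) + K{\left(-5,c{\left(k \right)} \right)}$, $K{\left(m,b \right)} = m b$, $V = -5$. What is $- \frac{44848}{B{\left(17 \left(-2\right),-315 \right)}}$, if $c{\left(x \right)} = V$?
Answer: $- \frac{5606}{11229} \approx -0.49924$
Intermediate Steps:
$c{\left(x \right)} = -5$
$K{\left(m,b \right)} = b m$
$B{\left(f,k \right)} = 25 + k^{2} + 277 f$ ($B{\left(f,k \right)} = \left(277 f + k k\right) - -25 = \left(277 f + k^{2}\right) + 25 = \left(k^{2} + 277 f\right) + 25 = 25 + k^{2} + 277 f$)
$- \frac{44848}{B{\left(17 \left(-2\right),-315 \right)}} = - \frac{44848}{25 + \left(-315\right)^{2} + 277 \cdot 17 \left(-2\right)} = - \frac{44848}{25 + 99225 + 277 \left(-34\right)} = - \frac{44848}{25 + 99225 - 9418} = - \frac{44848}{89832} = \left(-44848\right) \frac{1}{89832} = - \frac{5606}{11229}$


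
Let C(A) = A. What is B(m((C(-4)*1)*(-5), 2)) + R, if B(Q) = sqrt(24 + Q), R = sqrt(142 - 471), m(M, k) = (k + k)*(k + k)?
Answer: 2*sqrt(10) + I*sqrt(329) ≈ 6.3246 + 18.138*I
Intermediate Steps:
m(M, k) = 4*k**2 (m(M, k) = (2*k)*(2*k) = 4*k**2)
R = I*sqrt(329) (R = sqrt(-329) = I*sqrt(329) ≈ 18.138*I)
B(m((C(-4)*1)*(-5), 2)) + R = sqrt(24 + 4*2**2) + I*sqrt(329) = sqrt(24 + 4*4) + I*sqrt(329) = sqrt(24 + 16) + I*sqrt(329) = sqrt(40) + I*sqrt(329) = 2*sqrt(10) + I*sqrt(329)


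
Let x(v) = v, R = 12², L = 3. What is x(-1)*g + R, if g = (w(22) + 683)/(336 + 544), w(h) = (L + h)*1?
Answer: 31503/220 ≈ 143.20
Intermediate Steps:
R = 144
w(h) = 3 + h (w(h) = (3 + h)*1 = 3 + h)
g = 177/220 (g = ((3 + 22) + 683)/(336 + 544) = (25 + 683)/880 = 708*(1/880) = 177/220 ≈ 0.80455)
x(-1)*g + R = -1*177/220 + 144 = -177/220 + 144 = 31503/220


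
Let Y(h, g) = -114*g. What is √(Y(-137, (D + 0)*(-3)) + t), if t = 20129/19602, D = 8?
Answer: √107302402/198 ≈ 52.317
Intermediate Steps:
t = 20129/19602 (t = 20129*(1/19602) = 20129/19602 ≈ 1.0269)
√(Y(-137, (D + 0)*(-3)) + t) = √(-114*(8 + 0)*(-3) + 20129/19602) = √(-912*(-3) + 20129/19602) = √(-114*(-24) + 20129/19602) = √(2736 + 20129/19602) = √(53651201/19602) = √107302402/198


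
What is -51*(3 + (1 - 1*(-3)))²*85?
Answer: -212415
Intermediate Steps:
-51*(3 + (1 - 1*(-3)))²*85 = -51*(3 + (1 + 3))²*85 = -51*(3 + 4)²*85 = -51*7²*85 = -51*49*85 = -2499*85 = -212415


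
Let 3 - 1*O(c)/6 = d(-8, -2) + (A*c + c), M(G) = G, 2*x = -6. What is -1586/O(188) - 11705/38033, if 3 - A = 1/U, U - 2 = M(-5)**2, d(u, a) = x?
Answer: 37879951/758910482 ≈ 0.049914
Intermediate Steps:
x = -3 (x = (1/2)*(-6) = -3)
d(u, a) = -3
U = 27 (U = 2 + (-5)**2 = 2 + 25 = 27)
A = 80/27 (A = 3 - 1/27 = 80/27 ≈ 2.9630)
O(c) = 36 - 214*c/9 (O(c) = 18 - 6*(-3 + (80*c/27 + c)) = 18 - 6*(-3 + 107*c/27) = 18 + (18 - 214*c/9) = 36 - 214*c/9)
-1586/O(188) - 11705/38033 = -1586/(36 - 214/9*188) - 11705/38033 = -1586/(36 - 40232/9) - 11705*1/38033 = -1586/(-39908/9) - 11705/38033 = -1586*(-9/39908) - 11705/38033 = 7137/19954 - 11705/38033 = 37879951/758910482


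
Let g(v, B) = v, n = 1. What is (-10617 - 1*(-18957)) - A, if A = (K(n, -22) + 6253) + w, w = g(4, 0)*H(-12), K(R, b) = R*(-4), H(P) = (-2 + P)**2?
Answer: 1307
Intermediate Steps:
K(R, b) = -4*R
w = 784 (w = 4*(-2 - 12)**2 = 4*(-14)**2 = 4*196 = 784)
A = 7033 (A = (-4*1 + 6253) + 784 = (-4 + 6253) + 784 = 6249 + 784 = 7033)
(-10617 - 1*(-18957)) - A = (-10617 - 1*(-18957)) - 1*7033 = (-10617 + 18957) - 7033 = 8340 - 7033 = 1307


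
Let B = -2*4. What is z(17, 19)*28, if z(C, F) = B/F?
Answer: -224/19 ≈ -11.789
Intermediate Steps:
B = -8
z(C, F) = -8/F
z(17, 19)*28 = -8/19*28 = -224/19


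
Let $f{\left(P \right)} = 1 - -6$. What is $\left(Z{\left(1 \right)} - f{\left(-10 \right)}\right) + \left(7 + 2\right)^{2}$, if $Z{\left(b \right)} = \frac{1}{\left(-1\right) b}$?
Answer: $73$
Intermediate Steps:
$f{\left(P \right)} = 7$ ($f{\left(P \right)} = 1 + 6 = 7$)
$Z{\left(b \right)} = - \frac{1}{b}$
$\left(Z{\left(1 \right)} - f{\left(-10 \right)}\right) + \left(7 + 2\right)^{2} = \left(- 1^{-1} - 7\right) + \left(7 + 2\right)^{2} = \left(\left(-1\right) 1 - 7\right) + 9^{2} = \left(-1 - 7\right) + 81 = -8 + 81 = 73$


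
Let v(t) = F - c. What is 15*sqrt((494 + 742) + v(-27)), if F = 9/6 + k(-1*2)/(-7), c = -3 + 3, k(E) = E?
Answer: 15*sqrt(242606)/14 ≈ 527.73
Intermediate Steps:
c = 0
F = 25/14 (F = 9/6 - 1*2/(-7) = 9*(1/6) - 2*(-1/7) = 3/2 + 2/7 = 25/14 ≈ 1.7857)
v(t) = 25/14 (v(t) = 25/14 - 1*0 = 25/14 + 0 = 25/14)
15*sqrt((494 + 742) + v(-27)) = 15*sqrt((494 + 742) + 25/14) = 15*sqrt(1236 + 25/14) = 15*sqrt(17329/14) = 15*(sqrt(242606)/14) = 15*sqrt(242606)/14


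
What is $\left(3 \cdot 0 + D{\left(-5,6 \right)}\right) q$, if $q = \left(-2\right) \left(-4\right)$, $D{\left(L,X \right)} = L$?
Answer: $-40$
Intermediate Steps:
$q = 8$
$\left(3 \cdot 0 + D{\left(-5,6 \right)}\right) q = \left(3 \cdot 0 - 5\right) 8 = \left(0 - 5\right) 8 = \left(-5\right) 8 = -40$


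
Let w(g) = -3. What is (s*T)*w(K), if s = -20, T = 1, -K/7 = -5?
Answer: 60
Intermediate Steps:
K = 35 (K = -7*(-5) = 35)
(s*T)*w(K) = -20*1*(-3) = -20*(-3) = 60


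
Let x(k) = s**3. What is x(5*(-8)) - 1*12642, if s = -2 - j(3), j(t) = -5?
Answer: -12615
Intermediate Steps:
s = 3 (s = -2 - 1*(-5) = -2 + 5 = 3)
x(k) = 27 (x(k) = 3**3 = 27)
x(5*(-8)) - 1*12642 = 27 - 1*12642 = 27 - 12642 = -12615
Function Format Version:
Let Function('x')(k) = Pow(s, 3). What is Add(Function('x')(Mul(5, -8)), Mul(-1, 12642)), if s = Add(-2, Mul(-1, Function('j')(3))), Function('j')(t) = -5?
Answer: -12615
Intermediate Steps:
s = 3 (s = Add(-2, Mul(-1, -5)) = Add(-2, 5) = 3)
Function('x')(k) = 27 (Function('x')(k) = Pow(3, 3) = 27)
Add(Function('x')(Mul(5, -8)), Mul(-1, 12642)) = Add(27, Mul(-1, 12642)) = Add(27, -12642) = -12615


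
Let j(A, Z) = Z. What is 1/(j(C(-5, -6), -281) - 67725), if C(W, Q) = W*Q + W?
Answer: -1/68006 ≈ -1.4705e-5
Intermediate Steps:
C(W, Q) = W + Q*W (C(W, Q) = Q*W + W = W + Q*W)
1/(j(C(-5, -6), -281) - 67725) = 1/(-281 - 67725) = 1/(-68006) = -1/68006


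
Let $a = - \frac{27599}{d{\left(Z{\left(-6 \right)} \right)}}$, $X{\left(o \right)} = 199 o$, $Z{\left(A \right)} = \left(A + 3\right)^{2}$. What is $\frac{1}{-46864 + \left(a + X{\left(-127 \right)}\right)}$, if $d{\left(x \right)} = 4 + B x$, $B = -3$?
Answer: $- \frac{23}{1631552} \approx -1.4097 \cdot 10^{-5}$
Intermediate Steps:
$Z{\left(A \right)} = \left(3 + A\right)^{2}$
$d{\left(x \right)} = 4 - 3 x$
$a = \frac{27599}{23}$ ($a = - \frac{27599}{4 - 3 \left(3 - 6\right)^{2}} = - \frac{27599}{4 - 3 \left(-3\right)^{2}} = - \frac{27599}{4 - 27} = - \frac{27599}{-23} = \left(-27599\right) \left(- \frac{1}{23}\right) = \frac{27599}{23} \approx 1200.0$)
$\frac{1}{-46864 + \left(a + X{\left(-127 \right)}\right)} = \frac{1}{-46864 + \left(\frac{27599}{23} + 199 \left(-127\right)\right)} = \frac{1}{-46864 + \left(\frac{27599}{23} - 25273\right)} = \frac{1}{-46864 - \frac{553680}{23}} = \frac{1}{- \frac{1631552}{23}} = - \frac{23}{1631552}$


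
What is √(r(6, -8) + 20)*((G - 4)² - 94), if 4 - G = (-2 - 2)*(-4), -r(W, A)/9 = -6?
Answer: 162*√74 ≈ 1393.6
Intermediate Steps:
r(W, A) = 54 (r(W, A) = -9*(-6) = 54)
G = -12 (G = 4 - (-2 - 2)*(-4) = 4 - (-4)*(-4) = 4 - 1*16 = 4 - 16 = -12)
√(r(6, -8) + 20)*((G - 4)² - 94) = √(54 + 20)*((-12 - 4)² - 94) = √74*((-16)² - 94) = √74*(256 - 94) = √74*162 = 162*√74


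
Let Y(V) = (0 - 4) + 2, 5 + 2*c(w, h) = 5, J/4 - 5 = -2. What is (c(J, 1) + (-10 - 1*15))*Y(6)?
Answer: 50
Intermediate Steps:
J = 12 (J = 20 + 4*(-2) = 20 - 8 = 12)
c(w, h) = 0 (c(w, h) = -5/2 + (½)*5 = -5/2 + 5/2 = 0)
Y(V) = -2 (Y(V) = -4 + 2 = -2)
(c(J, 1) + (-10 - 1*15))*Y(6) = (0 + (-10 - 1*15))*(-2) = (0 + (-10 - 15))*(-2) = (0 - 25)*(-2) = -25*(-2) = 50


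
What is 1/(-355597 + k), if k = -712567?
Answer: -1/1068164 ≈ -9.3619e-7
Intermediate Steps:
1/(-355597 + k) = 1/(-355597 - 712567) = 1/(-1068164) = -1/1068164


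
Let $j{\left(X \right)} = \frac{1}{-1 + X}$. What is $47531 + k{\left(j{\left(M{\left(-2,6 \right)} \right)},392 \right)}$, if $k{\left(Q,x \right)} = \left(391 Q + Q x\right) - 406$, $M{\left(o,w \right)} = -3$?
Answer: $\frac{187717}{4} \approx 46929.0$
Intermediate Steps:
$k{\left(Q,x \right)} = -406 + 391 Q + Q x$
$47531 + k{\left(j{\left(M{\left(-2,6 \right)} \right)},392 \right)} = 47531 + \left(-406 + \frac{391}{-1 - 3} + \frac{1}{-1 - 3} \cdot 392\right) = 47531 + \left(-406 + \frac{391}{-4} + \frac{1}{-4} \cdot 392\right) = 47531 - \frac{2407}{4} = \frac{187717}{4}$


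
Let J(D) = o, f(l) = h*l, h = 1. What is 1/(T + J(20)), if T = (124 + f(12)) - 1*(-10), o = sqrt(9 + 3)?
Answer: 73/10652 - sqrt(3)/10652 ≈ 0.0066906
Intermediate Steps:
f(l) = l (f(l) = 1*l = l)
o = 2*sqrt(3) (o = sqrt(12) = 2*sqrt(3) ≈ 3.4641)
J(D) = 2*sqrt(3)
T = 146 (T = (124 + 12) - 1*(-10) = 136 + 10 = 146)
1/(T + J(20)) = 1/(146 + 2*sqrt(3))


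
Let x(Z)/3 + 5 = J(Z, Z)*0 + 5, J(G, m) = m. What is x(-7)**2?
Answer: 0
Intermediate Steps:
x(Z) = 0 (x(Z) = -15 + 3*(Z*0 + 5) = -15 + 3*(0 + 5) = -15 + 3*5 = -15 + 15 = 0)
x(-7)**2 = 0**2 = 0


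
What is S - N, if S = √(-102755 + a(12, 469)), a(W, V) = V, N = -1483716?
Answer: 1483716 + I*√102286 ≈ 1.4837e+6 + 319.82*I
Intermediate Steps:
S = I*√102286 (S = √(-102755 + 469) = √(-102286) = I*√102286 ≈ 319.82*I)
S - N = I*√102286 - 1*(-1483716) = I*√102286 + 1483716 = 1483716 + I*√102286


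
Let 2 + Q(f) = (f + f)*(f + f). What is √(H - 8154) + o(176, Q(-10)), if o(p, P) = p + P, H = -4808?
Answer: 574 + I*√12962 ≈ 574.0 + 113.85*I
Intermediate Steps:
Q(f) = -2 + 4*f² (Q(f) = -2 + (f + f)*(f + f) = -2 + (2*f)*(2*f) = -2 + 4*f²)
o(p, P) = P + p
√(H - 8154) + o(176, Q(-10)) = √(-4808 - 8154) + ((-2 + 4*(-10)²) + 176) = √(-12962) + ((-2 + 4*100) + 176) = I*√12962 + ((-2 + 400) + 176) = I*√12962 + (398 + 176) = I*√12962 + 574 = 574 + I*√12962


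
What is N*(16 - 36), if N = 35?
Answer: -700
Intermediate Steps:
N*(16 - 36) = 35*(16 - 36) = 35*(-20) = -700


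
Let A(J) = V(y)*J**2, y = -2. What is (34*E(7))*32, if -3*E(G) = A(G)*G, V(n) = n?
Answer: 746368/3 ≈ 2.4879e+5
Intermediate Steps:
A(J) = -2*J**2
E(G) = 2*G**3/3 (E(G) = -(-2*G**2)*G/3 = -(-2)*G**3/3 = 2*G**3/3)
(34*E(7))*32 = (34*((2/3)*7**3))*32 = (34*((2/3)*343))*32 = (34*(686/3))*32 = (23324/3)*32 = 746368/3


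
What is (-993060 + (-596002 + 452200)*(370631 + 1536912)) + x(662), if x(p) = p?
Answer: -274309490884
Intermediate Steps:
(-993060 + (-596002 + 452200)*(370631 + 1536912)) + x(662) = (-993060 + (-596002 + 452200)*(370631 + 1536912)) + 662 = (-993060 - 143802*1907543) + 662 = (-993060 - 274308498486) + 662 = -274309491546 + 662 = -274309490884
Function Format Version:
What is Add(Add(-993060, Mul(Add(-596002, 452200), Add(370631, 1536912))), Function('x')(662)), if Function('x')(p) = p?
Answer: -274309490884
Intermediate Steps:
Add(Add(-993060, Mul(Add(-596002, 452200), Add(370631, 1536912))), Function('x')(662)) = Add(Add(-993060, Mul(Add(-596002, 452200), Add(370631, 1536912))), 662) = Add(Add(-993060, Mul(-143802, 1907543)), 662) = Add(Add(-993060, -274308498486), 662) = Add(-274309491546, 662) = -274309490884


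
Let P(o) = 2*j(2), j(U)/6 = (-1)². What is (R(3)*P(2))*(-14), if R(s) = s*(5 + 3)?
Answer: -4032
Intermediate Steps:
j(U) = 6 (j(U) = 6*(-1)² = 6*1 = 6)
R(s) = 8*s (R(s) = s*8 = 8*s)
P(o) = 12 (P(o) = 2*6 = 12)
(R(3)*P(2))*(-14) = ((8*3)*12)*(-14) = (24*12)*(-14) = 288*(-14) = -4032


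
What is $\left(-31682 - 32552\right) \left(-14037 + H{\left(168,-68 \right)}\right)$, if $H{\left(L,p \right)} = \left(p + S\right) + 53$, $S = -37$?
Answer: $904992826$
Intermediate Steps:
$H{\left(L,p \right)} = 16 + p$ ($H{\left(L,p \right)} = \left(p - 37\right) + 53 = \left(-37 + p\right) + 53 = 16 + p$)
$\left(-31682 - 32552\right) \left(-14037 + H{\left(168,-68 \right)}\right) = \left(-31682 - 32552\right) \left(-14037 + \left(16 - 68\right)\right) = - 64234 \left(-14037 - 52\right) = \left(-64234\right) \left(-14089\right) = 904992826$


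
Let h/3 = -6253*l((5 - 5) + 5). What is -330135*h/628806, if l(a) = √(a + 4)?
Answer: 6193002465/209602 ≈ 29547.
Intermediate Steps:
l(a) = √(4 + a)
h = -56277 (h = 3*(-6253*√(4 + ((5 - 5) + 5))) = 3*(-6253*√(4 + (0 + 5))) = 3*(-6253*√(4 + 5)) = 3*(-6253*√9) = 3*(-6253*3) = 3*(-18759) = -56277)
-330135*h/628806 = -330135/(628806/(-56277)) = -330135/(628806*(-1/56277)) = -330135/(-209602/18759) = -330135*(-18759/209602) = 6193002465/209602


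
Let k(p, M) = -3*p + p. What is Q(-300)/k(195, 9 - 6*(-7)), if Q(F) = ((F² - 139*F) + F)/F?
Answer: 73/65 ≈ 1.1231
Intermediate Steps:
k(p, M) = -2*p
Q(F) = (F² - 138*F)/F
Q(-300)/k(195, 9 - 6*(-7)) = (-138 - 300)/((-2*195)) = -438/(-390) = -438*(-1/390) = 73/65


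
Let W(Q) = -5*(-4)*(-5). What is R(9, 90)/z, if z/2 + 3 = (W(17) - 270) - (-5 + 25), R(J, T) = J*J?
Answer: -27/262 ≈ -0.10305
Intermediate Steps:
R(J, T) = J²
W(Q) = -100 (W(Q) = 20*(-5) = -100)
z = -786 (z = -6 + 2*((-100 - 270) - (-5 + 25)) = -6 + 2*(-370 - 1*20) = -6 + 2*(-370 - 20) = -6 + 2*(-390) = -6 - 780 = -786)
R(9, 90)/z = 9²/(-786) = 81*(-1/786) = -27/262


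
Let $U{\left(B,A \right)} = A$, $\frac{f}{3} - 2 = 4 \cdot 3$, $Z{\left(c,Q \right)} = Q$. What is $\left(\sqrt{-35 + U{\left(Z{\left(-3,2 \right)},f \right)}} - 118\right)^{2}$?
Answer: $\left(118 - \sqrt{7}\right)^{2} \approx 13307.0$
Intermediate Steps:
$f = 42$ ($f = 6 + 3 \cdot 4 \cdot 3 = 6 + 3 \cdot 12 = 6 + 36 = 42$)
$\left(\sqrt{-35 + U{\left(Z{\left(-3,2 \right)},f \right)}} - 118\right)^{2} = \left(\sqrt{-35 + 42} - 118\right)^{2} = \left(\sqrt{7} - 118\right)^{2} = \left(-118 + \sqrt{7}\right)^{2}$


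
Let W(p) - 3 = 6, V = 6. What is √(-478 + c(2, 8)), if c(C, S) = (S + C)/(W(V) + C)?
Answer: 8*I*√902/11 ≈ 21.842*I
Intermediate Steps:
W(p) = 9 (W(p) = 3 + 6 = 9)
c(C, S) = (C + S)/(9 + C) (c(C, S) = (S + C)/(9 + C) = (C + S)/(9 + C))
√(-478 + c(2, 8)) = √(-478 + (2 + 8)/(9 + 2)) = √(-478 + 10/11) = √(-5248/11) = 8*I*√902/11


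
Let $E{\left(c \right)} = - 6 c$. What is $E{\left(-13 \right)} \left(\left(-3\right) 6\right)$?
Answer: $-1404$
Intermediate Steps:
$E{\left(-13 \right)} \left(\left(-3\right) 6\right) = \left(-6\right) \left(-13\right) \left(\left(-3\right) 6\right) = 78 \left(-18\right) = -1404$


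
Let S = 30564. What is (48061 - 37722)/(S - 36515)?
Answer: -10339/5951 ≈ -1.7374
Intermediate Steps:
(48061 - 37722)/(S - 36515) = (48061 - 37722)/(30564 - 36515) = 10339/(-5951) = 10339*(-1/5951) = -10339/5951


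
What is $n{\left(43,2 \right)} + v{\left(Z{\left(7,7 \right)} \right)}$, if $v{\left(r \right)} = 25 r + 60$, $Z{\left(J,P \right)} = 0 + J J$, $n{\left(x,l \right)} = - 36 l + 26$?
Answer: $1239$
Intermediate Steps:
$n{\left(x,l \right)} = 26 - 36 l$
$Z{\left(J,P \right)} = J^{2}$ ($Z{\left(J,P \right)} = 0 + J^{2} = J^{2}$)
$v{\left(r \right)} = 60 + 25 r$
$n{\left(43,2 \right)} + v{\left(Z{\left(7,7 \right)} \right)} = \left(26 - 72\right) + \left(60 + 25 \cdot 7^{2}\right) = \left(26 - 72\right) + \left(60 + 25 \cdot 49\right) = -46 + \left(60 + 1225\right) = -46 + 1285 = 1239$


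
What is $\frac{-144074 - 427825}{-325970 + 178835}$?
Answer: $\frac{190633}{49045} \approx 3.8869$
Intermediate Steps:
$\frac{-144074 - 427825}{-325970 + 178835} = - \frac{571899}{-147135} = \left(-571899\right) \left(- \frac{1}{147135}\right) = \frac{190633}{49045}$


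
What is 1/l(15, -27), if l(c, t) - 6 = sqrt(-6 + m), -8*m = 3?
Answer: 16/113 - 2*I*sqrt(102)/339 ≈ 0.14159 - 0.059584*I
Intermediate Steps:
m = -3/8 (m = -1/8*3 = -3/8 ≈ -0.37500)
l(c, t) = 6 + I*sqrt(102)/4 (l(c, t) = 6 + sqrt(-6 - 3/8) = 6 + sqrt(-51/8) = 6 + I*sqrt(102)/4)
1/l(15, -27) = 1/(6 + I*sqrt(102)/4)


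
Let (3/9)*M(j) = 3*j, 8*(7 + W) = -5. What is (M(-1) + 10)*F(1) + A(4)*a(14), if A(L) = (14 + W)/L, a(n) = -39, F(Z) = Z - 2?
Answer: -2021/32 ≈ -63.156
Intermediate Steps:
W = -61/8 (W = -7 + (⅛)*(-5) = -7 - 5/8 = -61/8 ≈ -7.6250)
F(Z) = -2 + Z
M(j) = 9*j (M(j) = 3*(3*j) = 9*j)
A(L) = 51/(8*L) (A(L) = (14 - 61/8)/L = 51/(8*L))
(M(-1) + 10)*F(1) + A(4)*a(14) = (9*(-1) + 10)*(-2 + 1) + ((51/8)/4)*(-39) = (-9 + 10)*(-1) + ((51/8)*(¼))*(-39) = 1*(-1) + (51/32)*(-39) = -1 - 1989/32 = -2021/32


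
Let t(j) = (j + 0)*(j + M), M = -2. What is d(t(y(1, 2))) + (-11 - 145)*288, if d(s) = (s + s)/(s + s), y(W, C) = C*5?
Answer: -44927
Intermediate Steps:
y(W, C) = 5*C
t(j) = j*(-2 + j) (t(j) = (j + 0)*(j - 2) = j*(-2 + j))
d(s) = 1 (d(s) = (2*s)/((2*s)) = (2*s)*(1/(2*s)) = 1)
d(t(y(1, 2))) + (-11 - 145)*288 = 1 + (-11 - 145)*288 = 1 - 156*288 = 1 - 44928 = -44927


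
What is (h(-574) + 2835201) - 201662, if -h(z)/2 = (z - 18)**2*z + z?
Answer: 404967359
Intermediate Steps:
h(z) = -2*z - 2*z*(-18 + z)**2 (h(z) = -2*((z - 18)**2*z + z) = -2*((-18 + z)**2*z + z) = -2*(z*(-18 + z)**2 + z) = -2*(z + z*(-18 + z)**2) = -2*z - 2*z*(-18 + z)**2)
(h(-574) + 2835201) - 201662 = (-2*(-574)*(1 + (-18 - 574)**2) + 2835201) - 201662 = (-2*(-574)*(1 + (-592)**2) + 2835201) - 201662 = (-2*(-574)*(1 + 350464) + 2835201) - 201662 = (-2*(-574)*350465 + 2835201) - 201662 = (402333820 + 2835201) - 201662 = 405169021 - 201662 = 404967359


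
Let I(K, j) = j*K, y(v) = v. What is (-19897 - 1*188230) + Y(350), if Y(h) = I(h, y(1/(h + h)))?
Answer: -416253/2 ≈ -2.0813e+5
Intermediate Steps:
I(K, j) = K*j
Y(h) = ½ (Y(h) = h/(h + h) = h/((2*h)) = h*(1/(2*h)) = ½)
(-19897 - 1*188230) + Y(350) = (-19897 - 1*188230) + ½ = (-19897 - 188230) + ½ = -208127 + ½ = -416253/2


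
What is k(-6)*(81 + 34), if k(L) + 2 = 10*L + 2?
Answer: -6900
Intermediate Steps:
k(L) = 10*L (k(L) = -2 + (10*L + 2) = -2 + (2 + 10*L) = 10*L)
k(-6)*(81 + 34) = (10*(-6))*(81 + 34) = -60*115 = -6900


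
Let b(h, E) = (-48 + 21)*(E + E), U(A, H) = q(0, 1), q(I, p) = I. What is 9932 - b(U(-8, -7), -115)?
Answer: 3722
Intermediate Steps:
U(A, H) = 0
b(h, E) = -54*E
9932 - b(U(-8, -7), -115) = 9932 - (-54)*(-115) = 9932 - 1*6210 = 9932 - 6210 = 3722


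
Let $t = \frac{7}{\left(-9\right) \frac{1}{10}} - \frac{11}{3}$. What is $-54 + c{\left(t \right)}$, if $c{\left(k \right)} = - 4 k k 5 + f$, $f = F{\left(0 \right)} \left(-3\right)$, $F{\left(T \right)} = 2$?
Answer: $- \frac{217040}{81} \approx -2679.5$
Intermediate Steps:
$t = - \frac{103}{9}$ ($t = \frac{7}{\left(-9\right) \frac{1}{10}} - \frac{11}{3} = \frac{7}{- \frac{9}{10}} - \frac{11}{3} = 7 \left(- \frac{10}{9}\right) - \frac{11}{3} = - \frac{70}{9} - \frac{11}{3} = - \frac{103}{9} \approx -11.444$)
$f = -6$ ($f = 2 \left(-3\right) = -6$)
$c{\left(k \right)} = -6 - 20 k^{2}$ ($c{\left(k \right)} = - 4 k k 5 - 6 = - 4 k^{2} \cdot 5 - 6 = - 4 \cdot 5 k^{2} - 6 = - 20 k^{2} - 6 = -6 - 20 k^{2}$)
$-54 + c{\left(t \right)} = -54 - \left(6 + 20 \left(- \frac{103}{9}\right)^{2}\right) = -54 - \frac{212666}{81} = - \frac{217040}{81}$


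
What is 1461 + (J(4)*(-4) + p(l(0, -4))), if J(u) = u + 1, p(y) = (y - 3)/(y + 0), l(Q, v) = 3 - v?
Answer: 10091/7 ≈ 1441.6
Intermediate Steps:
p(y) = (-3 + y)/y
J(u) = 1 + u
1461 + (J(4)*(-4) + p(l(0, -4))) = 1461 + ((1 + 4)*(-4) + (-3 + (3 - 1*(-4)))/(3 - 1*(-4))) = 1461 + (5*(-4) + (-3 + (3 + 4))/(3 + 4)) = 1461 + (-20 + (-3 + 7)/7) = 1461 + (-20 + (⅐)*4) = 1461 + (-20 + 4/7) = 1461 - 136/7 = 10091/7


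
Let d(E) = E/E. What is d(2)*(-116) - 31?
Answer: -147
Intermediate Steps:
d(E) = 1
d(2)*(-116) - 31 = 1*(-116) - 31 = -116 - 31 = -147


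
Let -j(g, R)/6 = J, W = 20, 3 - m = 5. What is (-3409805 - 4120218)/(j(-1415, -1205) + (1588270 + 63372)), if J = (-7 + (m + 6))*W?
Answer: -123443/27082 ≈ -4.5581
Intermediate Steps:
m = -2 (m = 3 - 1*5 = 3 - 5 = -2)
J = -60 (J = (-7 + (-2 + 6))*20 = (-7 + 4)*20 = -3*20 = -60)
j(g, R) = 360 (j(g, R) = -6*(-60) = 360)
(-3409805 - 4120218)/(j(-1415, -1205) + (1588270 + 63372)) = (-3409805 - 4120218)/(360 + (1588270 + 63372)) = -7530023/(360 + 1651642) = -7530023/1652002 = -7530023*1/1652002 = -123443/27082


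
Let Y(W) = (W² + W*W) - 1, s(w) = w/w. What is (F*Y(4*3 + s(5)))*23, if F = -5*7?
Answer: -271285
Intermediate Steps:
s(w) = 1
F = -35
Y(W) = -1 + 2*W² (Y(W) = (W² + W²) - 1 = 2*W² - 1 = -1 + 2*W²)
(F*Y(4*3 + s(5)))*23 = -35*(-1 + 2*(4*3 + 1)²)*23 = -35*(-1 + 2*(12 + 1)²)*23 = -35*(-1 + 2*13²)*23 = -35*(-1 + 2*169)*23 = -35*(-1 + 338)*23 = -35*337*23 = -11795*23 = -271285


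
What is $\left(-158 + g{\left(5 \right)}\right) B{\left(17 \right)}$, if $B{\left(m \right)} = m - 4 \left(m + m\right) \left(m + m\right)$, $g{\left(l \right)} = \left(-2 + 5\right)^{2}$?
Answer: $686443$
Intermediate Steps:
$g{\left(l \right)} = 9$ ($g{\left(l \right)} = 3^{2} = 9$)
$B{\left(m \right)} = m - 16 m^{2}$ ($B{\left(m \right)} = m - 4 \cdot 2 m 2 m = m - 4 \cdot 4 m^{2} = m - 16 m^{2}$)
$\left(-158 + g{\left(5 \right)}\right) B{\left(17 \right)} = \left(-158 + 9\right) 17 \left(1 - 272\right) = - 149 \cdot 17 \left(1 - 272\right) = - 149 \cdot 17 \left(-271\right) = \left(-149\right) \left(-4607\right) = 686443$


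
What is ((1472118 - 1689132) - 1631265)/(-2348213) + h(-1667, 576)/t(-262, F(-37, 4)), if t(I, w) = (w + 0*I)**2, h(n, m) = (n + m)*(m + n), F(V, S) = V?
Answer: 2797563611804/3214703597 ≈ 870.24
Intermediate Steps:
h(n, m) = (m + n)**2 (h(n, m) = (m + n)*(m + n) = (m + n)**2)
t(I, w) = w**2 (t(I, w) = (w + 0)**2 = w**2)
((1472118 - 1689132) - 1631265)/(-2348213) + h(-1667, 576)/t(-262, F(-37, 4)) = ((1472118 - 1689132) - 1631265)/(-2348213) + (576 - 1667)**2/((-37)**2) = (-217014 - 1631265)*(-1/2348213) + (-1091)**2/1369 = -1848279*(-1/2348213) + 1190281*(1/1369) = 1848279/2348213 + 1190281/1369 = 2797563611804/3214703597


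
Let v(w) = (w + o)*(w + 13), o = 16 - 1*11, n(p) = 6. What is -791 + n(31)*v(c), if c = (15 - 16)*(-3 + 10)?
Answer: -863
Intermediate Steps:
o = 5 (o = 16 - 11 = 5)
c = -7 (c = -1*7 = -7)
v(w) = (5 + w)*(13 + w) (v(w) = (w + 5)*(w + 13) = (5 + w)*(13 + w))
-791 + n(31)*v(c) = -791 + 6*(65 + (-7)² + 18*(-7)) = -791 + 6*(65 + 49 - 126) = -791 + 6*(-12) = -791 - 72 = -863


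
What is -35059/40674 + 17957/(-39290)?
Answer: -526962782/399520365 ≈ -1.3190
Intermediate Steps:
-35059/40674 + 17957/(-39290) = -35059*1/40674 + 17957*(-1/39290) = -35059/40674 - 17957/39290 = -526962782/399520365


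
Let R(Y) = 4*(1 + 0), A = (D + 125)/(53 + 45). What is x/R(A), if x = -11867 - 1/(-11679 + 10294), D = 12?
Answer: -8217897/2770 ≈ -2966.8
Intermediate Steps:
x = -16435794/1385 (x = -11867 - 1/(-1385) = -11867 - 1*(-1/1385) = -11867 + 1/1385 = -16435794/1385 ≈ -11867.)
A = 137/98 (A = (12 + 125)/(53 + 45) = 137/98 ≈ 1.3980)
R(Y) = 4 (R(Y) = 4*1 = 4)
x/R(A) = -16435794/1385/4 = -16435794/1385*¼ = -8217897/2770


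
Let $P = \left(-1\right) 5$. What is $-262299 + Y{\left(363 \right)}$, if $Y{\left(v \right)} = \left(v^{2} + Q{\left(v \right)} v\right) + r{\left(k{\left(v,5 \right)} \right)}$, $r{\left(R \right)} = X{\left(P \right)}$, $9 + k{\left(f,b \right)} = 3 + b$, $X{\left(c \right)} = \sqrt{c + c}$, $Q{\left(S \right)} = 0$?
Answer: $-130530 + i \sqrt{10} \approx -1.3053 \cdot 10^{5} + 3.1623 i$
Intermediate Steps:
$P = -5$
$X{\left(c \right)} = \sqrt{2} \sqrt{c}$ ($X{\left(c \right)} = \sqrt{2 c} = \sqrt{2} \sqrt{c}$)
$k{\left(f,b \right)} = -6 + b$ ($k{\left(f,b \right)} = -9 + \left(3 + b\right) = -6 + b$)
$r{\left(R \right)} = i \sqrt{10}$ ($r{\left(R \right)} = \sqrt{2} \sqrt{-5} = \sqrt{2} i \sqrt{5} = i \sqrt{10}$)
$Y{\left(v \right)} = v^{2} + i \sqrt{10}$ ($Y{\left(v \right)} = \left(v^{2} + 0 v\right) + i \sqrt{10} = \left(v^{2} + 0\right) + i \sqrt{10} = v^{2} + i \sqrt{10}$)
$-262299 + Y{\left(363 \right)} = -262299 + \left(363^{2} + i \sqrt{10}\right) = -262299 + \left(131769 + i \sqrt{10}\right) = -130530 + i \sqrt{10}$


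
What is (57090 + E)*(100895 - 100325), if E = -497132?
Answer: -250823940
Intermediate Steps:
(57090 + E)*(100895 - 100325) = (57090 - 497132)*(100895 - 100325) = -440042*570 = -250823940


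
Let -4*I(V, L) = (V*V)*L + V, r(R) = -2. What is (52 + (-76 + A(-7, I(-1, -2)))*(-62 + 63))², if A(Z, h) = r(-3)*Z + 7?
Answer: 9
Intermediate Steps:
I(V, L) = -V/4 - L*V²/4 (I(V, L) = -((V*V)*L + V)/4 = -(V²*L + V)/4 = -(L*V² + V)/4 = -(V + L*V²)/4 = -V/4 - L*V²/4)
A(Z, h) = 7 - 2*Z (A(Z, h) = -2*Z + 7 = 7 - 2*Z)
(52 + (-76 + A(-7, I(-1, -2)))*(-62 + 63))² = (52 + (-76 + (7 - 2*(-7)))*(-62 + 63))² = (52 + (-76 + (7 + 14))*1)² = (52 + (-76 + 21)*1)² = (52 - 55*1)² = (52 - 55)² = (-3)² = 9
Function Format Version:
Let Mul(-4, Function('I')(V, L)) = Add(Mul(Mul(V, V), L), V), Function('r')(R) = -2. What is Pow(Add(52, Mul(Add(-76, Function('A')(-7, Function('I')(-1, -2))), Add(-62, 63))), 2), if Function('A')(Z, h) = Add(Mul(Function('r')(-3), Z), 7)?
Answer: 9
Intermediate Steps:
Function('I')(V, L) = Add(Mul(Rational(-1, 4), V), Mul(Rational(-1, 4), L, Pow(V, 2))) (Function('I')(V, L) = Mul(Rational(-1, 4), Add(Mul(Mul(V, V), L), V)) = Mul(Rational(-1, 4), Add(Mul(Pow(V, 2), L), V)) = Mul(Rational(-1, 4), Add(Mul(L, Pow(V, 2)), V)) = Mul(Rational(-1, 4), Add(V, Mul(L, Pow(V, 2)))) = Add(Mul(Rational(-1, 4), V), Mul(Rational(-1, 4), L, Pow(V, 2))))
Function('A')(Z, h) = Add(7, Mul(-2, Z)) (Function('A')(Z, h) = Add(Mul(-2, Z), 7) = Add(7, Mul(-2, Z)))
Pow(Add(52, Mul(Add(-76, Function('A')(-7, Function('I')(-1, -2))), Add(-62, 63))), 2) = Pow(Add(52, Mul(Add(-76, Add(7, Mul(-2, -7))), Add(-62, 63))), 2) = Pow(Add(52, Mul(Add(-76, Add(7, 14)), 1)), 2) = Pow(Add(52, Mul(Add(-76, 21), 1)), 2) = Pow(Add(52, Mul(-55, 1)), 2) = Pow(Add(52, -55), 2) = Pow(-3, 2) = 9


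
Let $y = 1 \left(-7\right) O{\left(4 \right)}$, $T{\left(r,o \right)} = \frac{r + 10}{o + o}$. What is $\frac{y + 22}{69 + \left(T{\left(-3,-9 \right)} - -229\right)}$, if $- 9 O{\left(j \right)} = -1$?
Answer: $\frac{382}{5357} \approx 0.071309$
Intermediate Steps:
$T{\left(r,o \right)} = \frac{10 + r}{2 o}$
$O{\left(j \right)} = \frac{1}{9}$ ($O{\left(j \right)} = \left(- \frac{1}{9}\right) \left(-1\right) = \frac{1}{9}$)
$y = - \frac{7}{9}$ ($y = 1 \left(-7\right) \frac{1}{9} = \left(-7\right) \frac{1}{9} = - \frac{7}{9} \approx -0.77778$)
$\frac{y + 22}{69 + \left(T{\left(-3,-9 \right)} - -229\right)} = \frac{- \frac{7}{9} + 22}{69 + \left(\frac{10 - 3}{2 \left(-9\right)} - -229\right)} = \frac{191}{9 \left(69 + \left(\frac{1}{2} \left(- \frac{1}{9}\right) 7 + 229\right)\right)} = \frac{191}{9 \left(69 + \left(- \frac{7}{18} + 229\right)\right)} = \frac{191}{9 \left(69 + \frac{4115}{18}\right)} = \frac{191}{9 \cdot \frac{5357}{18}} = \frac{191}{9} \cdot \frac{18}{5357} = \frac{382}{5357}$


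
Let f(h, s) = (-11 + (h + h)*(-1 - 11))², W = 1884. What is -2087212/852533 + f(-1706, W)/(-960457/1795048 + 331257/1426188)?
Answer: -304740340161598096117978604/55071502782127095 ≈ -5.5335e+9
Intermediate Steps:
f(h, s) = (-11 - 24*h)² (f(h, s) = (-11 + (2*h)*(-12))² = (-11 - 24*h)²)
-2087212/852533 + f(-1706, W)/(-960457/1795048 + 331257/1426188) = -2087212/852533 + (11 + 24*(-1706))²/(-960457/1795048 + 331257/1426188) = -2087212*1/852533 + (11 - 40944)²/(-960457*1/1795048 + 331257*(1/1426188)) = -2087212/852533 + (-40933)²/(-960457/1795048 + 110419/475396) = -2087212/852533 + 1675510489/(-64597502715/213339659752) = -2087212/852533 + 1675510489*(-213339659752/64597502715) = -2087212/852533 - 357452837634167138728/64597502715 = -304740340161598096117978604/55071502782127095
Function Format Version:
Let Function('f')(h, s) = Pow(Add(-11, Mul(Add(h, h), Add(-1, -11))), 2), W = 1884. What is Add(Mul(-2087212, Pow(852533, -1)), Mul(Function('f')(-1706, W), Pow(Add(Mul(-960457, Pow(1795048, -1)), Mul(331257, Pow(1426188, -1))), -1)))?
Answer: Rational(-304740340161598096117978604, 55071502782127095) ≈ -5.5335e+9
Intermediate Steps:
Function('f')(h, s) = Pow(Add(-11, Mul(-24, h)), 2) (Function('f')(h, s) = Pow(Add(-11, Mul(Mul(2, h), -12)), 2) = Pow(Add(-11, Mul(-24, h)), 2))
Add(Mul(-2087212, Pow(852533, -1)), Mul(Function('f')(-1706, W), Pow(Add(Mul(-960457, Pow(1795048, -1)), Mul(331257, Pow(1426188, -1))), -1))) = Add(Mul(-2087212, Pow(852533, -1)), Mul(Pow(Add(11, Mul(24, -1706)), 2), Pow(Add(Mul(-960457, Pow(1795048, -1)), Mul(331257, Pow(1426188, -1))), -1))) = Add(Mul(-2087212, Rational(1, 852533)), Mul(Pow(Add(11, -40944), 2), Pow(Add(Mul(-960457, Rational(1, 1795048)), Mul(331257, Rational(1, 1426188))), -1))) = Add(Rational(-2087212, 852533), Mul(Pow(-40933, 2), Pow(Add(Rational(-960457, 1795048), Rational(110419, 475396)), -1))) = Add(Rational(-2087212, 852533), Mul(1675510489, Pow(Rational(-64597502715, 213339659752), -1))) = Add(Rational(-2087212, 852533), Mul(1675510489, Rational(-213339659752, 64597502715))) = Add(Rational(-2087212, 852533), Rational(-357452837634167138728, 64597502715)) = Rational(-304740340161598096117978604, 55071502782127095)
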